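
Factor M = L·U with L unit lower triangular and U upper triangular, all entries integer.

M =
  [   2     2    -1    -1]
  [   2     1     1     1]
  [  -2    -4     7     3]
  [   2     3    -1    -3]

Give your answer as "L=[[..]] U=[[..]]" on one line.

L=[[1,0,0,0],[1,1,0,0],[-1,2,1,0],[1,-1,1,1]] U=[[2,2,-1,-1],[0,-1,2,2],[0,0,2,-2],[0,0,0,2]]

  row1 -= 1·row0 → [0,-1,2,2]
  row2 -= -1·row0 → [0,-2,6,2]
  row3 -= 1·row0 → [0,1,0,-2]
  row2 -= 2·row1 → [0,0,2,-2]
  row3 -= -1·row1 → [0,0,2,0]
  row3 -= 1·row2 → [0,0,0,2]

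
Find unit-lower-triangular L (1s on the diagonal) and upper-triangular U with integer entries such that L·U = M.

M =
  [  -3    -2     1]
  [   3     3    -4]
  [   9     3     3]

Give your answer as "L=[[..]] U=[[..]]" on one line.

L=[[1,0,0],[-1,1,0],[-3,-3,1]] U=[[-3,-2,1],[0,1,-3],[0,0,-3]]

  row1 -= -1·row0 → [0,1,-3]
  row2 -= -3·row0 → [0,-3,6]
  row2 -= -3·row1 → [0,0,-3]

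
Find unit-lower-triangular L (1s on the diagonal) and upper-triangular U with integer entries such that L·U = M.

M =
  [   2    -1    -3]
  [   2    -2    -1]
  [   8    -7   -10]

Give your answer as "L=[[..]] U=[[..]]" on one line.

  row1 -= 1·row0 → [0,-1,2]
  row2 -= 4·row0 → [0,-3,2]
  row2 -= 3·row1 → [0,0,-4]

L=[[1,0,0],[1,1,0],[4,3,1]] U=[[2,-1,-3],[0,-1,2],[0,0,-4]]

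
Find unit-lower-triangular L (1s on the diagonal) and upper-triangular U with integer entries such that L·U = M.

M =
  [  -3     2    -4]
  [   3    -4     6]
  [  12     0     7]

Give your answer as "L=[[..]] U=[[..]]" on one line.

L=[[1,0,0],[-1,1,0],[-4,-4,1]] U=[[-3,2,-4],[0,-2,2],[0,0,-1]]

  r1 -= -1·r0 → [0,-2,2]
  r2 -= -4·r0 → [0,8,-9]
  r2 -= -4·r1 → [0,0,-1]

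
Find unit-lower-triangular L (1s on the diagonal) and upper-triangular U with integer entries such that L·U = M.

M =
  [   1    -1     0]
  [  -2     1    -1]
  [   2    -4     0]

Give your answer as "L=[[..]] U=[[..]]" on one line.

L=[[1,0,0],[-2,1,0],[2,2,1]] U=[[1,-1,0],[0,-1,-1],[0,0,2]]

  row1 -= -2·row0 → [0,-1,-1]
  row2 -= 2·row0 → [0,-2,0]
  row2 -= 2·row1 → [0,0,2]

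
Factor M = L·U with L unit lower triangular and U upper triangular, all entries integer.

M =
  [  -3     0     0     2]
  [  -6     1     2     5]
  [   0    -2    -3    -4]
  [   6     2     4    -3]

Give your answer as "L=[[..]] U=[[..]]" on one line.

L=[[1,0,0,0],[2,1,0,0],[0,-2,1,0],[-2,2,0,1]] U=[[-3,0,0,2],[0,1,2,1],[0,0,1,-2],[0,0,0,-1]]

  r1 -= 2·r0 → [0,1,2,1]
  r2 -= 0·r0 → [0,-2,-3,-4]
  r3 -= -2·r0 → [0,2,4,1]
  r2 -= -2·r1 → [0,0,1,-2]
  r3 -= 2·r1 → [0,0,0,-1]
  r3 -= 0·r2 → [0,0,0,-1]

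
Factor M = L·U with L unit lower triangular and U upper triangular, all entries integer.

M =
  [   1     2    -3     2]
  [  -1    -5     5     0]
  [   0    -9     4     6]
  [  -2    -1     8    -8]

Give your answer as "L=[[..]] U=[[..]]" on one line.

  row1 -= -1·row0 → [0,-3,2,2]
  row2 -= 0·row0 → [0,-9,4,6]
  row3 -= -2·row0 → [0,3,2,-4]
  row2 -= 3·row1 → [0,0,-2,0]
  row3 -= -1·row1 → [0,0,4,-2]
  row3 -= -2·row2 → [0,0,0,-2]

L=[[1,0,0,0],[-1,1,0,0],[0,3,1,0],[-2,-1,-2,1]] U=[[1,2,-3,2],[0,-3,2,2],[0,0,-2,0],[0,0,0,-2]]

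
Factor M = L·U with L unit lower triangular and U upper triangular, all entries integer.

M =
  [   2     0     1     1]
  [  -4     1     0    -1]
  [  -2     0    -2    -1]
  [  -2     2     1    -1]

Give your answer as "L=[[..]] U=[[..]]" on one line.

  r1 -= -2·r0 → [0,1,2,1]
  r2 -= -1·r0 → [0,0,-1,0]
  r3 -= -1·r0 → [0,2,2,0]
  r2 -= 0·r1 → [0,0,-1,0]
  r3 -= 2·r1 → [0,0,-2,-2]
  r3 -= 2·r2 → [0,0,0,-2]

L=[[1,0,0,0],[-2,1,0,0],[-1,0,1,0],[-1,2,2,1]] U=[[2,0,1,1],[0,1,2,1],[0,0,-1,0],[0,0,0,-2]]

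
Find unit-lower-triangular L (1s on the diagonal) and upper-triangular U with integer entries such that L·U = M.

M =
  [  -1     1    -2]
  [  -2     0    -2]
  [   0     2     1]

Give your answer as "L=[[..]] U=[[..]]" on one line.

  R1 -= 2·R0 → [0,-2,2]
  R2 -= 0·R0 → [0,2,1]
  R2 -= -1·R1 → [0,0,3]

L=[[1,0,0],[2,1,0],[0,-1,1]] U=[[-1,1,-2],[0,-2,2],[0,0,3]]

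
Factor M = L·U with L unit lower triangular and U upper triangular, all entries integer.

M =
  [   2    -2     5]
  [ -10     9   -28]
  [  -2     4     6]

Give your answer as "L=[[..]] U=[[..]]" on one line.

L=[[1,0,0],[-5,1,0],[-1,-2,1]] U=[[2,-2,5],[0,-1,-3],[0,0,5]]

  row1 -= -5·row0 → [0,-1,-3]
  row2 -= -1·row0 → [0,2,11]
  row2 -= -2·row1 → [0,0,5]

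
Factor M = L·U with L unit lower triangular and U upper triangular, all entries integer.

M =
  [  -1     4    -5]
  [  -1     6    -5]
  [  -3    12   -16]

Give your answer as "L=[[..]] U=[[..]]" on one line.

L=[[1,0,0],[1,1,0],[3,0,1]] U=[[-1,4,-5],[0,2,0],[0,0,-1]]

  R1 -= 1·R0 → [0,2,0]
  R2 -= 3·R0 → [0,0,-1]
  R2 -= 0·R1 → [0,0,-1]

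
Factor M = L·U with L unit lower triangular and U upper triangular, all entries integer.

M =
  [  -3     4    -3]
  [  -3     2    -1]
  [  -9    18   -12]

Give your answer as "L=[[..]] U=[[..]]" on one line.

  row1 -= 1·row0 → [0,-2,2]
  row2 -= 3·row0 → [0,6,-3]
  row2 -= -3·row1 → [0,0,3]

L=[[1,0,0],[1,1,0],[3,-3,1]] U=[[-3,4,-3],[0,-2,2],[0,0,3]]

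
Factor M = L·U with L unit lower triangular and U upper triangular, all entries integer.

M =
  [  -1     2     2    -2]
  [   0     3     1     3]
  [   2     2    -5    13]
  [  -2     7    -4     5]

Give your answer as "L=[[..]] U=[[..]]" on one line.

L=[[1,0,0,0],[0,1,0,0],[-2,2,1,0],[2,1,3,1]] U=[[-1,2,2,-2],[0,3,1,3],[0,0,-3,3],[0,0,0,-3]]

  R1 -= 0·R0 → [0,3,1,3]
  R2 -= -2·R0 → [0,6,-1,9]
  R3 -= 2·R0 → [0,3,-8,9]
  R2 -= 2·R1 → [0,0,-3,3]
  R3 -= 1·R1 → [0,0,-9,6]
  R3 -= 3·R2 → [0,0,0,-3]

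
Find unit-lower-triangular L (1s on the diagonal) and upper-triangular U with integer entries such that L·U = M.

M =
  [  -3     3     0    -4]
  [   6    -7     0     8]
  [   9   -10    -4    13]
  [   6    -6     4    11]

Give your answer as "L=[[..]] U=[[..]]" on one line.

  R1 -= -2·R0 → [0,-1,0,0]
  R2 -= -3·R0 → [0,-1,-4,1]
  R3 -= -2·R0 → [0,0,4,3]
  R2 -= 1·R1 → [0,0,-4,1]
  R3 -= 0·R1 → [0,0,4,3]
  R3 -= -1·R2 → [0,0,0,4]

L=[[1,0,0,0],[-2,1,0,0],[-3,1,1,0],[-2,0,-1,1]] U=[[-3,3,0,-4],[0,-1,0,0],[0,0,-4,1],[0,0,0,4]]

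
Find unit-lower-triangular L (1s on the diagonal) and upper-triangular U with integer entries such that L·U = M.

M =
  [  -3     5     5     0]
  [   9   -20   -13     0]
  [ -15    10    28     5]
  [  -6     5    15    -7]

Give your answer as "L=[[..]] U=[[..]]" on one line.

  R1 -= -3·R0 → [0,-5,2,0]
  R2 -= 5·R0 → [0,-15,3,5]
  R3 -= 2·R0 → [0,-5,5,-7]
  R2 -= 3·R1 → [0,0,-3,5]
  R3 -= 1·R1 → [0,0,3,-7]
  R3 -= -1·R2 → [0,0,0,-2]

L=[[1,0,0,0],[-3,1,0,0],[5,3,1,0],[2,1,-1,1]] U=[[-3,5,5,0],[0,-5,2,0],[0,0,-3,5],[0,0,0,-2]]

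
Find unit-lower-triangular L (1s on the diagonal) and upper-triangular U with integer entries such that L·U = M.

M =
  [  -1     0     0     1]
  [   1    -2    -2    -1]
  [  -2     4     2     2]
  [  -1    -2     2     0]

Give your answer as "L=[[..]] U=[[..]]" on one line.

L=[[1,0,0,0],[-1,1,0,0],[2,-2,1,0],[1,1,-2,1]] U=[[-1,0,0,1],[0,-2,-2,0],[0,0,-2,0],[0,0,0,-1]]

  R1 -= -1·R0 → [0,-2,-2,0]
  R2 -= 2·R0 → [0,4,2,0]
  R3 -= 1·R0 → [0,-2,2,-1]
  R2 -= -2·R1 → [0,0,-2,0]
  R3 -= 1·R1 → [0,0,4,-1]
  R3 -= -2·R2 → [0,0,0,-1]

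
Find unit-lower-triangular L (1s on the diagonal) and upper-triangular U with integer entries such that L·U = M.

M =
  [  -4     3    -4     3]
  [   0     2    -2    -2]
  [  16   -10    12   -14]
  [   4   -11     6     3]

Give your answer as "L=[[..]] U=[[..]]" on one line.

L=[[1,0,0,0],[0,1,0,0],[-4,1,1,0],[-1,-4,3,1]] U=[[-4,3,-4,3],[0,2,-2,-2],[0,0,-2,0],[0,0,0,-2]]

  R1 -= 0·R0 → [0,2,-2,-2]
  R2 -= -4·R0 → [0,2,-4,-2]
  R3 -= -1·R0 → [0,-8,2,6]
  R2 -= 1·R1 → [0,0,-2,0]
  R3 -= -4·R1 → [0,0,-6,-2]
  R3 -= 3·R2 → [0,0,0,-2]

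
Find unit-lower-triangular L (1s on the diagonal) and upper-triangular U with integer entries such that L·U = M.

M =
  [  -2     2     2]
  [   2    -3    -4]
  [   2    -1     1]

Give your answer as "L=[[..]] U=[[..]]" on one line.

L=[[1,0,0],[-1,1,0],[-1,-1,1]] U=[[-2,2,2],[0,-1,-2],[0,0,1]]

  row1 -= -1·row0 → [0,-1,-2]
  row2 -= -1·row0 → [0,1,3]
  row2 -= -1·row1 → [0,0,1]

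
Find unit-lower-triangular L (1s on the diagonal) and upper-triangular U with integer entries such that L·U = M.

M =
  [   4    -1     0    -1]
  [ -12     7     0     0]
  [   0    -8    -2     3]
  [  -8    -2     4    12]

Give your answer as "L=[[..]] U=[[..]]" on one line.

L=[[1,0,0,0],[-3,1,0,0],[0,-2,1,0],[-2,-1,-2,1]] U=[[4,-1,0,-1],[0,4,0,-3],[0,0,-2,-3],[0,0,0,1]]

  r1 -= -3·r0 → [0,4,0,-3]
  r2 -= 0·r0 → [0,-8,-2,3]
  r3 -= -2·r0 → [0,-4,4,10]
  r2 -= -2·r1 → [0,0,-2,-3]
  r3 -= -1·r1 → [0,0,4,7]
  r3 -= -2·r2 → [0,0,0,1]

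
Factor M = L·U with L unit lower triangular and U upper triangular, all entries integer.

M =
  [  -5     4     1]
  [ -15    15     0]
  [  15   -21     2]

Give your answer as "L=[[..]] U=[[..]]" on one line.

L=[[1,0,0],[3,1,0],[-3,-3,1]] U=[[-5,4,1],[0,3,-3],[0,0,-4]]

  R1 -= 3·R0 → [0,3,-3]
  R2 -= -3·R0 → [0,-9,5]
  R2 -= -3·R1 → [0,0,-4]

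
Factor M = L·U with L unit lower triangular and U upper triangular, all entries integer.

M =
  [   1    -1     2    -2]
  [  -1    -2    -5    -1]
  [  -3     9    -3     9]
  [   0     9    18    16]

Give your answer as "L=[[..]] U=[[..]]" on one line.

  row1 -= -1·row0 → [0,-3,-3,-3]
  row2 -= -3·row0 → [0,6,3,3]
  row3 -= 0·row0 → [0,9,18,16]
  row2 -= -2·row1 → [0,0,-3,-3]
  row3 -= -3·row1 → [0,0,9,7]
  row3 -= -3·row2 → [0,0,0,-2]

L=[[1,0,0,0],[-1,1,0,0],[-3,-2,1,0],[0,-3,-3,1]] U=[[1,-1,2,-2],[0,-3,-3,-3],[0,0,-3,-3],[0,0,0,-2]]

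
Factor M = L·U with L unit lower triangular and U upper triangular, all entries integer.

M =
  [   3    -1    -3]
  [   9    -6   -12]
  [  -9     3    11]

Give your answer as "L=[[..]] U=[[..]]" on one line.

  r1 -= 3·r0 → [0,-3,-3]
  r2 -= -3·r0 → [0,0,2]
  r2 -= 0·r1 → [0,0,2]

L=[[1,0,0],[3,1,0],[-3,0,1]] U=[[3,-1,-3],[0,-3,-3],[0,0,2]]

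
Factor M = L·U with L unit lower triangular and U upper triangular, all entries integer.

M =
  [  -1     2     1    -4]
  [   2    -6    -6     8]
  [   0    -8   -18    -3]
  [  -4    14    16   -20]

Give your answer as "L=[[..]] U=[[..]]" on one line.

L=[[1,0,0,0],[-2,1,0,0],[0,4,1,0],[4,-3,0,1]] U=[[-1,2,1,-4],[0,-2,-4,0],[0,0,-2,-3],[0,0,0,-4]]

  r1 -= -2·r0 → [0,-2,-4,0]
  r2 -= 0·r0 → [0,-8,-18,-3]
  r3 -= 4·r0 → [0,6,12,-4]
  r2 -= 4·r1 → [0,0,-2,-3]
  r3 -= -3·r1 → [0,0,0,-4]
  r3 -= 0·r2 → [0,0,0,-4]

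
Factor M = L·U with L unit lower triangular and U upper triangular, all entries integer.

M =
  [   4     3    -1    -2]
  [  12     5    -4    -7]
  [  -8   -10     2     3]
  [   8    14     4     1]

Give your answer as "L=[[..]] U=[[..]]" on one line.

L=[[1,0,0,0],[3,1,0,0],[-2,1,1,0],[2,-2,4,1]] U=[[4,3,-1,-2],[0,-4,-1,-1],[0,0,1,0],[0,0,0,3]]

  r1 -= 3·r0 → [0,-4,-1,-1]
  r2 -= -2·r0 → [0,-4,0,-1]
  r3 -= 2·r0 → [0,8,6,5]
  r2 -= 1·r1 → [0,0,1,0]
  r3 -= -2·r1 → [0,0,4,3]
  r3 -= 4·r2 → [0,0,0,3]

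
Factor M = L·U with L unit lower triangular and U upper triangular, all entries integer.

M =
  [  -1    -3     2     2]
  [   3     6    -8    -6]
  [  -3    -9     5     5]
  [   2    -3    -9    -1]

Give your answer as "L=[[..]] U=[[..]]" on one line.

L=[[1,0,0,0],[-3,1,0,0],[3,0,1,0],[-2,3,-1,1]] U=[[-1,-3,2,2],[0,-3,-2,0],[0,0,-1,-1],[0,0,0,2]]

  row1 -= -3·row0 → [0,-3,-2,0]
  row2 -= 3·row0 → [0,0,-1,-1]
  row3 -= -2·row0 → [0,-9,-5,3]
  row2 -= 0·row1 → [0,0,-1,-1]
  row3 -= 3·row1 → [0,0,1,3]
  row3 -= -1·row2 → [0,0,0,2]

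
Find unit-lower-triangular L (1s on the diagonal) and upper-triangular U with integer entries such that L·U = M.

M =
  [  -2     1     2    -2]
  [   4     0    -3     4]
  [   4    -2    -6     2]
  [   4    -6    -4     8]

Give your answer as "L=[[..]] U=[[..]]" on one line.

L=[[1,0,0,0],[-2,1,0,0],[-2,0,1,0],[-2,-2,-1,1]] U=[[-2,1,2,-2],[0,2,1,0],[0,0,-2,-2],[0,0,0,2]]

  row1 -= -2·row0 → [0,2,1,0]
  row2 -= -2·row0 → [0,0,-2,-2]
  row3 -= -2·row0 → [0,-4,0,4]
  row2 -= 0·row1 → [0,0,-2,-2]
  row3 -= -2·row1 → [0,0,2,4]
  row3 -= -1·row2 → [0,0,0,2]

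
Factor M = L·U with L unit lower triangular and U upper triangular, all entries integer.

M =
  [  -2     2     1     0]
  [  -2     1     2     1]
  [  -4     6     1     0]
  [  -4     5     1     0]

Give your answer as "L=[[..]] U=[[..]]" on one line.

L=[[1,0,0,0],[1,1,0,0],[2,-2,1,0],[2,-1,0,1]] U=[[-2,2,1,0],[0,-1,1,1],[0,0,1,2],[0,0,0,1]]

  r1 -= 1·r0 → [0,-1,1,1]
  r2 -= 2·r0 → [0,2,-1,0]
  r3 -= 2·r0 → [0,1,-1,0]
  r2 -= -2·r1 → [0,0,1,2]
  r3 -= -1·r1 → [0,0,0,1]
  r3 -= 0·r2 → [0,0,0,1]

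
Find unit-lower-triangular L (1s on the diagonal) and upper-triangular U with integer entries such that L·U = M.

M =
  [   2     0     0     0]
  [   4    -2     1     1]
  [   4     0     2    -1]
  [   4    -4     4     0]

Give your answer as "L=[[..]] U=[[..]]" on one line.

  r1 -= 2·r0 → [0,-2,1,1]
  r2 -= 2·r0 → [0,0,2,-1]
  r3 -= 2·r0 → [0,-4,4,0]
  r2 -= 0·r1 → [0,0,2,-1]
  r3 -= 2·r1 → [0,0,2,-2]
  r3 -= 1·r2 → [0,0,0,-1]

L=[[1,0,0,0],[2,1,0,0],[2,0,1,0],[2,2,1,1]] U=[[2,0,0,0],[0,-2,1,1],[0,0,2,-1],[0,0,0,-1]]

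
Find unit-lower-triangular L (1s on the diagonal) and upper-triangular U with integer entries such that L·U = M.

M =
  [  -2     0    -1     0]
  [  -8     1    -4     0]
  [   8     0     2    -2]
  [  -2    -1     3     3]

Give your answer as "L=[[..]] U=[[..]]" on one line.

  r1 -= 4·r0 → [0,1,0,0]
  r2 -= -4·r0 → [0,0,-2,-2]
  r3 -= 1·r0 → [0,-1,4,3]
  r2 -= 0·r1 → [0,0,-2,-2]
  r3 -= -1·r1 → [0,0,4,3]
  r3 -= -2·r2 → [0,0,0,-1]

L=[[1,0,0,0],[4,1,0,0],[-4,0,1,0],[1,-1,-2,1]] U=[[-2,0,-1,0],[0,1,0,0],[0,0,-2,-2],[0,0,0,-1]]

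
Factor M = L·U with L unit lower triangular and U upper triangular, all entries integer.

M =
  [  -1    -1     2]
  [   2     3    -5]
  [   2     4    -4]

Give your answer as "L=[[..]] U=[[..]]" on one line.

L=[[1,0,0],[-2,1,0],[-2,2,1]] U=[[-1,-1,2],[0,1,-1],[0,0,2]]

  r1 -= -2·r0 → [0,1,-1]
  r2 -= -2·r0 → [0,2,0]
  r2 -= 2·r1 → [0,0,2]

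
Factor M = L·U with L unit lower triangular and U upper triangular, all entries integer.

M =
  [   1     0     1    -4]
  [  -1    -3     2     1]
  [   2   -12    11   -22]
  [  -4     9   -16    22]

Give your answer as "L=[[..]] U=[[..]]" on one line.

L=[[1,0,0,0],[-1,1,0,0],[2,4,1,0],[-4,-3,1,1]] U=[[1,0,1,-4],[0,-3,3,-3],[0,0,-3,-2],[0,0,0,-1]]

  row1 -= -1·row0 → [0,-3,3,-3]
  row2 -= 2·row0 → [0,-12,9,-14]
  row3 -= -4·row0 → [0,9,-12,6]
  row2 -= 4·row1 → [0,0,-3,-2]
  row3 -= -3·row1 → [0,0,-3,-3]
  row3 -= 1·row2 → [0,0,0,-1]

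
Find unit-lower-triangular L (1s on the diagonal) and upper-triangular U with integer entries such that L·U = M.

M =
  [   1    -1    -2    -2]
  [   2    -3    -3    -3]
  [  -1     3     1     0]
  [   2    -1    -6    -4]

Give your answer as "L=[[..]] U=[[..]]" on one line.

  r1 -= 2·r0 → [0,-1,1,1]
  r2 -= -1·r0 → [0,2,-1,-2]
  r3 -= 2·r0 → [0,1,-2,0]
  r2 -= -2·r1 → [0,0,1,0]
  r3 -= -1·r1 → [0,0,-1,1]
  r3 -= -1·r2 → [0,0,0,1]

L=[[1,0,0,0],[2,1,0,0],[-1,-2,1,0],[2,-1,-1,1]] U=[[1,-1,-2,-2],[0,-1,1,1],[0,0,1,0],[0,0,0,1]]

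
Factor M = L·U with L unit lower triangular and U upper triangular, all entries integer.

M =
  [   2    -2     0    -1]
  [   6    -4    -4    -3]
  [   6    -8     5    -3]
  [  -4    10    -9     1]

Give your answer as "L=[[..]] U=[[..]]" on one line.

  r1 -= 3·r0 → [0,2,-4,0]
  r2 -= 3·r0 → [0,-2,5,0]
  r3 -= -2·r0 → [0,6,-9,-1]
  r2 -= -1·r1 → [0,0,1,0]
  r3 -= 3·r1 → [0,0,3,-1]
  r3 -= 3·r2 → [0,0,0,-1]

L=[[1,0,0,0],[3,1,0,0],[3,-1,1,0],[-2,3,3,1]] U=[[2,-2,0,-1],[0,2,-4,0],[0,0,1,0],[0,0,0,-1]]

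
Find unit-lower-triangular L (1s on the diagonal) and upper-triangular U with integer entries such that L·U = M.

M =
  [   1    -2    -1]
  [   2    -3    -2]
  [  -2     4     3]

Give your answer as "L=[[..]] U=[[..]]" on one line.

  r1 -= 2·r0 → [0,1,0]
  r2 -= -2·r0 → [0,0,1]
  r2 -= 0·r1 → [0,0,1]

L=[[1,0,0],[2,1,0],[-2,0,1]] U=[[1,-2,-1],[0,1,0],[0,0,1]]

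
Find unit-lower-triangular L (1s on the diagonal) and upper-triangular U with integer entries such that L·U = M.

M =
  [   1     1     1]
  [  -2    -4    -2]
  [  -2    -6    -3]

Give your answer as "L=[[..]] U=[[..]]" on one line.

  r1 -= -2·r0 → [0,-2,0]
  r2 -= -2·r0 → [0,-4,-1]
  r2 -= 2·r1 → [0,0,-1]

L=[[1,0,0],[-2,1,0],[-2,2,1]] U=[[1,1,1],[0,-2,0],[0,0,-1]]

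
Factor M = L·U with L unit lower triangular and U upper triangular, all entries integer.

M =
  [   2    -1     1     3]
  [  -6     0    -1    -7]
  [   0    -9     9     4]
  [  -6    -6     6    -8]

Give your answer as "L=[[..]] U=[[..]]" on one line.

L=[[1,0,0,0],[-3,1,0,0],[0,3,1,0],[-3,3,1,1]] U=[[2,-1,1,3],[0,-3,2,2],[0,0,3,-2],[0,0,0,-3]]

  row1 -= -3·row0 → [0,-3,2,2]
  row2 -= 0·row0 → [0,-9,9,4]
  row3 -= -3·row0 → [0,-9,9,1]
  row2 -= 3·row1 → [0,0,3,-2]
  row3 -= 3·row1 → [0,0,3,-5]
  row3 -= 1·row2 → [0,0,0,-3]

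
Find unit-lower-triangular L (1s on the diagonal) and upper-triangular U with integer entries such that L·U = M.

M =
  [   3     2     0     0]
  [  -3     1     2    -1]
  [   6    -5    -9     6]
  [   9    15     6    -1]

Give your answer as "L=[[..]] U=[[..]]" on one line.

L=[[1,0,0,0],[-1,1,0,0],[2,-3,1,0],[3,3,0,1]] U=[[3,2,0,0],[0,3,2,-1],[0,0,-3,3],[0,0,0,2]]

  R1 -= -1·R0 → [0,3,2,-1]
  R2 -= 2·R0 → [0,-9,-9,6]
  R3 -= 3·R0 → [0,9,6,-1]
  R2 -= -3·R1 → [0,0,-3,3]
  R3 -= 3·R1 → [0,0,0,2]
  R3 -= 0·R2 → [0,0,0,2]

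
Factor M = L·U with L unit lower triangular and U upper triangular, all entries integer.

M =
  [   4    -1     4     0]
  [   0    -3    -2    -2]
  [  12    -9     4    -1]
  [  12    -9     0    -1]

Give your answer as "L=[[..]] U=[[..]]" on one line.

L=[[1,0,0,0],[0,1,0,0],[3,2,1,0],[3,2,2,1]] U=[[4,-1,4,0],[0,-3,-2,-2],[0,0,-4,3],[0,0,0,-3]]

  row1 -= 0·row0 → [0,-3,-2,-2]
  row2 -= 3·row0 → [0,-6,-8,-1]
  row3 -= 3·row0 → [0,-6,-12,-1]
  row2 -= 2·row1 → [0,0,-4,3]
  row3 -= 2·row1 → [0,0,-8,3]
  row3 -= 2·row2 → [0,0,0,-3]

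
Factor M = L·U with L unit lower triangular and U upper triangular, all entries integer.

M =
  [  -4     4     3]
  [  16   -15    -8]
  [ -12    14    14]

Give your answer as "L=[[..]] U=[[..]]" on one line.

  r1 -= -4·r0 → [0,1,4]
  r2 -= 3·r0 → [0,2,5]
  r2 -= 2·r1 → [0,0,-3]

L=[[1,0,0],[-4,1,0],[3,2,1]] U=[[-4,4,3],[0,1,4],[0,0,-3]]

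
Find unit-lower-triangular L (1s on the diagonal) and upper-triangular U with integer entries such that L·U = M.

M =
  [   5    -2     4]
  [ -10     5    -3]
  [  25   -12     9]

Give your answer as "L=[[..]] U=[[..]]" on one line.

  r1 -= -2·r0 → [0,1,5]
  r2 -= 5·r0 → [0,-2,-11]
  r2 -= -2·r1 → [0,0,-1]

L=[[1,0,0],[-2,1,0],[5,-2,1]] U=[[5,-2,4],[0,1,5],[0,0,-1]]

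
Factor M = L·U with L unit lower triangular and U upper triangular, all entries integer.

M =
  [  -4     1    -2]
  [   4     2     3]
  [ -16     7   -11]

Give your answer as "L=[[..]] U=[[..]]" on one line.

L=[[1,0,0],[-1,1,0],[4,1,1]] U=[[-4,1,-2],[0,3,1],[0,0,-4]]

  r1 -= -1·r0 → [0,3,1]
  r2 -= 4·r0 → [0,3,-3]
  r2 -= 1·r1 → [0,0,-4]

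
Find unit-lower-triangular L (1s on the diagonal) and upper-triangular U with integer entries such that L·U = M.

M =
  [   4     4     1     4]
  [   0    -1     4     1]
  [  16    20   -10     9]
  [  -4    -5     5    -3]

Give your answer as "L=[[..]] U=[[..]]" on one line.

  r1 -= 0·r0 → [0,-1,4,1]
  r2 -= 4·r0 → [0,4,-14,-7]
  r3 -= -1·r0 → [0,-1,6,1]
  r2 -= -4·r1 → [0,0,2,-3]
  r3 -= 1·r1 → [0,0,2,0]
  r3 -= 1·r2 → [0,0,0,3]

L=[[1,0,0,0],[0,1,0,0],[4,-4,1,0],[-1,1,1,1]] U=[[4,4,1,4],[0,-1,4,1],[0,0,2,-3],[0,0,0,3]]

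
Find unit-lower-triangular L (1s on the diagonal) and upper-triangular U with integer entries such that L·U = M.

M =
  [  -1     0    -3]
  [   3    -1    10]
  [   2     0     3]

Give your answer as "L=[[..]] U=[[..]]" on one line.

  R1 -= -3·R0 → [0,-1,1]
  R2 -= -2·R0 → [0,0,-3]
  R2 -= 0·R1 → [0,0,-3]

L=[[1,0,0],[-3,1,0],[-2,0,1]] U=[[-1,0,-3],[0,-1,1],[0,0,-3]]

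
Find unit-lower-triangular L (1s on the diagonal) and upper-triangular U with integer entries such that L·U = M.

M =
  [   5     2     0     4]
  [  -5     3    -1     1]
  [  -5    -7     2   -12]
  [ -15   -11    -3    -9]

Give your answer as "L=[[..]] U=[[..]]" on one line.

L=[[1,0,0,0],[-1,1,0,0],[-1,-1,1,0],[-3,-1,-4,1]] U=[[5,2,0,4],[0,5,-1,5],[0,0,1,-3],[0,0,0,-4]]

  r1 -= -1·r0 → [0,5,-1,5]
  r2 -= -1·r0 → [0,-5,2,-8]
  r3 -= -3·r0 → [0,-5,-3,3]
  r2 -= -1·r1 → [0,0,1,-3]
  r3 -= -1·r1 → [0,0,-4,8]
  r3 -= -4·r2 → [0,0,0,-4]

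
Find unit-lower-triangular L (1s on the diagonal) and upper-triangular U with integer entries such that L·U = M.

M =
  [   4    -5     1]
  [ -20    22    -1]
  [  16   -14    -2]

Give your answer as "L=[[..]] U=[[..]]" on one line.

  row1 -= -5·row0 → [0,-3,4]
  row2 -= 4·row0 → [0,6,-6]
  row2 -= -2·row1 → [0,0,2]

L=[[1,0,0],[-5,1,0],[4,-2,1]] U=[[4,-5,1],[0,-3,4],[0,0,2]]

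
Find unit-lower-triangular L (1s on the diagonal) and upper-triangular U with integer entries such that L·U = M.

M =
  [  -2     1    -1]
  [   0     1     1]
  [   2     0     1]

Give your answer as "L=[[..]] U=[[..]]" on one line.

L=[[1,0,0],[0,1,0],[-1,1,1]] U=[[-2,1,-1],[0,1,1],[0,0,-1]]

  row1 -= 0·row0 → [0,1,1]
  row2 -= -1·row0 → [0,1,0]
  row2 -= 1·row1 → [0,0,-1]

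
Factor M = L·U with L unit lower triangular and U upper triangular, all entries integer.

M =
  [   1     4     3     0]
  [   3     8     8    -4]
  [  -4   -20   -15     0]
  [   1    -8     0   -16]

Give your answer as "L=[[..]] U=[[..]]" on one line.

L=[[1,0,0,0],[3,1,0,0],[-4,1,1,0],[1,3,0,1]] U=[[1,4,3,0],[0,-4,-1,-4],[0,0,-2,4],[0,0,0,-4]]

  r1 -= 3·r0 → [0,-4,-1,-4]
  r2 -= -4·r0 → [0,-4,-3,0]
  r3 -= 1·r0 → [0,-12,-3,-16]
  r2 -= 1·r1 → [0,0,-2,4]
  r3 -= 3·r1 → [0,0,0,-4]
  r3 -= 0·r2 → [0,0,0,-4]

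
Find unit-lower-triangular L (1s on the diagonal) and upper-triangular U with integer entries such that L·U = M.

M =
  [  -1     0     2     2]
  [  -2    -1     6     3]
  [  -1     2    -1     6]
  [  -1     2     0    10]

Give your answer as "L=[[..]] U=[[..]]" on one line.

  row1 -= 2·row0 → [0,-1,2,-1]
  row2 -= 1·row0 → [0,2,-3,4]
  row3 -= 1·row0 → [0,2,-2,8]
  row2 -= -2·row1 → [0,0,1,2]
  row3 -= -2·row1 → [0,0,2,6]
  row3 -= 2·row2 → [0,0,0,2]

L=[[1,0,0,0],[2,1,0,0],[1,-2,1,0],[1,-2,2,1]] U=[[-1,0,2,2],[0,-1,2,-1],[0,0,1,2],[0,0,0,2]]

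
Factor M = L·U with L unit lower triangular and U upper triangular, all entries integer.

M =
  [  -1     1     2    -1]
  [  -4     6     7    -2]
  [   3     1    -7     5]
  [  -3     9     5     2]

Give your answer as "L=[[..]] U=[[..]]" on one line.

L=[[1,0,0,0],[4,1,0,0],[-3,2,1,0],[3,3,2,1]] U=[[-1,1,2,-1],[0,2,-1,2],[0,0,1,-2],[0,0,0,3]]

  R1 -= 4·R0 → [0,2,-1,2]
  R2 -= -3·R0 → [0,4,-1,2]
  R3 -= 3·R0 → [0,6,-1,5]
  R2 -= 2·R1 → [0,0,1,-2]
  R3 -= 3·R1 → [0,0,2,-1]
  R3 -= 2·R2 → [0,0,0,3]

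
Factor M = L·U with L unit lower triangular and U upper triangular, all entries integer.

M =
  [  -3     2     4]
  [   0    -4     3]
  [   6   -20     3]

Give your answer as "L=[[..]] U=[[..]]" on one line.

L=[[1,0,0],[0,1,0],[-2,4,1]] U=[[-3,2,4],[0,-4,3],[0,0,-1]]

  row1 -= 0·row0 → [0,-4,3]
  row2 -= -2·row0 → [0,-16,11]
  row2 -= 4·row1 → [0,0,-1]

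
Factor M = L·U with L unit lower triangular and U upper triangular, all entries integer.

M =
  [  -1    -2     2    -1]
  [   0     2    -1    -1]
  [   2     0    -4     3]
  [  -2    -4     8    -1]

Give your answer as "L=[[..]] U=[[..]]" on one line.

L=[[1,0,0,0],[0,1,0,0],[-2,-2,1,0],[2,0,-2,1]] U=[[-1,-2,2,-1],[0,2,-1,-1],[0,0,-2,-1],[0,0,0,-1]]

  r1 -= 0·r0 → [0,2,-1,-1]
  r2 -= -2·r0 → [0,-4,0,1]
  r3 -= 2·r0 → [0,0,4,1]
  r2 -= -2·r1 → [0,0,-2,-1]
  r3 -= 0·r1 → [0,0,4,1]
  r3 -= -2·r2 → [0,0,0,-1]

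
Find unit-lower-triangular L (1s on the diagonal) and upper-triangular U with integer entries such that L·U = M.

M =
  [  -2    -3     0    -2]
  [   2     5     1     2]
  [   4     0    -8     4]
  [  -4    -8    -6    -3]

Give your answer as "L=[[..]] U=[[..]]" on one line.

  R1 -= -1·R0 → [0,2,1,0]
  R2 -= -2·R0 → [0,-6,-8,0]
  R3 -= 2·R0 → [0,-2,-6,1]
  R2 -= -3·R1 → [0,0,-5,0]
  R3 -= -1·R1 → [0,0,-5,1]
  R3 -= 1·R2 → [0,0,0,1]

L=[[1,0,0,0],[-1,1,0,0],[-2,-3,1,0],[2,-1,1,1]] U=[[-2,-3,0,-2],[0,2,1,0],[0,0,-5,0],[0,0,0,1]]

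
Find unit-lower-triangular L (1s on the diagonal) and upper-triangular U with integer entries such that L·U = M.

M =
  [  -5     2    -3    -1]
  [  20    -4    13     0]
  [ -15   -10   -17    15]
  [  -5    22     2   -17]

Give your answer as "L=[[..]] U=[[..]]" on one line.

  R1 -= -4·R0 → [0,4,1,-4]
  R2 -= 3·R0 → [0,-16,-8,18]
  R3 -= 1·R0 → [0,20,5,-16]
  R2 -= -4·R1 → [0,0,-4,2]
  R3 -= 5·R1 → [0,0,0,4]
  R3 -= 0·R2 → [0,0,0,4]

L=[[1,0,0,0],[-4,1,0,0],[3,-4,1,0],[1,5,0,1]] U=[[-5,2,-3,-1],[0,4,1,-4],[0,0,-4,2],[0,0,0,4]]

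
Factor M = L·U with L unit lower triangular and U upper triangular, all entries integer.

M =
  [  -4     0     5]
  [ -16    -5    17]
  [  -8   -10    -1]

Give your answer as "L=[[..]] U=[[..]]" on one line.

  r1 -= 4·r0 → [0,-5,-3]
  r2 -= 2·r0 → [0,-10,-11]
  r2 -= 2·r1 → [0,0,-5]

L=[[1,0,0],[4,1,0],[2,2,1]] U=[[-4,0,5],[0,-5,-3],[0,0,-5]]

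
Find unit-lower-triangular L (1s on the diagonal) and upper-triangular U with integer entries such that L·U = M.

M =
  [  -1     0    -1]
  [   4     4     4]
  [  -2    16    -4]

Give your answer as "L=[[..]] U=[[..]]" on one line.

  r1 -= -4·r0 → [0,4,0]
  r2 -= 2·r0 → [0,16,-2]
  r2 -= 4·r1 → [0,0,-2]

L=[[1,0,0],[-4,1,0],[2,4,1]] U=[[-1,0,-1],[0,4,0],[0,0,-2]]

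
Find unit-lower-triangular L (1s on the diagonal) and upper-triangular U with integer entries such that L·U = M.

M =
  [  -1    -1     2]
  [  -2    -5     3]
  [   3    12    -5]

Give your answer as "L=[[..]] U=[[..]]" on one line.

  r1 -= 2·r0 → [0,-3,-1]
  r2 -= -3·r0 → [0,9,1]
  r2 -= -3·r1 → [0,0,-2]

L=[[1,0,0],[2,1,0],[-3,-3,1]] U=[[-1,-1,2],[0,-3,-1],[0,0,-2]]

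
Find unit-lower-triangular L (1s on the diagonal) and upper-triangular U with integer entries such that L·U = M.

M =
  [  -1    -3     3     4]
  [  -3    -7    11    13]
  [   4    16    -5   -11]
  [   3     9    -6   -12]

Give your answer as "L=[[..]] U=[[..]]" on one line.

L=[[1,0,0,0],[3,1,0,0],[-4,2,1,0],[-3,0,1,1]] U=[[-1,-3,3,4],[0,2,2,1],[0,0,3,3],[0,0,0,-3]]

  R1 -= 3·R0 → [0,2,2,1]
  R2 -= -4·R0 → [0,4,7,5]
  R3 -= -3·R0 → [0,0,3,0]
  R2 -= 2·R1 → [0,0,3,3]
  R3 -= 0·R1 → [0,0,3,0]
  R3 -= 1·R2 → [0,0,0,-3]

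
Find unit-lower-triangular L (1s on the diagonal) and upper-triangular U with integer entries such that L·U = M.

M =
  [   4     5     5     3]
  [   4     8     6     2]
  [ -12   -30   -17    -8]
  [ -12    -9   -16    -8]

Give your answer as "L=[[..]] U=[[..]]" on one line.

  row1 -= 1·row0 → [0,3,1,-1]
  row2 -= -3·row0 → [0,-15,-2,1]
  row3 -= -3·row0 → [0,6,-1,1]
  row2 -= -5·row1 → [0,0,3,-4]
  row3 -= 2·row1 → [0,0,-3,3]
  row3 -= -1·row2 → [0,0,0,-1]

L=[[1,0,0,0],[1,1,0,0],[-3,-5,1,0],[-3,2,-1,1]] U=[[4,5,5,3],[0,3,1,-1],[0,0,3,-4],[0,0,0,-1]]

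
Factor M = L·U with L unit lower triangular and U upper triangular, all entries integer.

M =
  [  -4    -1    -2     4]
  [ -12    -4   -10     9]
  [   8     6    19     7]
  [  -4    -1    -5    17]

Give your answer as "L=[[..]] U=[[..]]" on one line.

L=[[1,0,0,0],[3,1,0,0],[-2,-4,1,0],[1,0,3,1]] U=[[-4,-1,-2,4],[0,-1,-4,-3],[0,0,-1,3],[0,0,0,4]]

  row1 -= 3·row0 → [0,-1,-4,-3]
  row2 -= -2·row0 → [0,4,15,15]
  row3 -= 1·row0 → [0,0,-3,13]
  row2 -= -4·row1 → [0,0,-1,3]
  row3 -= 0·row1 → [0,0,-3,13]
  row3 -= 3·row2 → [0,0,0,4]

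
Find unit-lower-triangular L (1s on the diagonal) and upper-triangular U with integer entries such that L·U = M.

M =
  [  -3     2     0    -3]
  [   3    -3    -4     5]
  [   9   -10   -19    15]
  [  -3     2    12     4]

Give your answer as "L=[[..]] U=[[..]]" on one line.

  R1 -= -1·R0 → [0,-1,-4,2]
  R2 -= -3·R0 → [0,-4,-19,6]
  R3 -= 1·R0 → [0,0,12,7]
  R2 -= 4·R1 → [0,0,-3,-2]
  R3 -= 0·R1 → [0,0,12,7]
  R3 -= -4·R2 → [0,0,0,-1]

L=[[1,0,0,0],[-1,1,0,0],[-3,4,1,0],[1,0,-4,1]] U=[[-3,2,0,-3],[0,-1,-4,2],[0,0,-3,-2],[0,0,0,-1]]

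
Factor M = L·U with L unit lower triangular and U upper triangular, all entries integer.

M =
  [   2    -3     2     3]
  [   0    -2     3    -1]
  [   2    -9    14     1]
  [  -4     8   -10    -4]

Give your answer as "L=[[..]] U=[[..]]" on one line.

  row1 -= 0·row0 → [0,-2,3,-1]
  row2 -= 1·row0 → [0,-6,12,-2]
  row3 -= -2·row0 → [0,2,-6,2]
  row2 -= 3·row1 → [0,0,3,1]
  row3 -= -1·row1 → [0,0,-3,1]
  row3 -= -1·row2 → [0,0,0,2]

L=[[1,0,0,0],[0,1,0,0],[1,3,1,0],[-2,-1,-1,1]] U=[[2,-3,2,3],[0,-2,3,-1],[0,0,3,1],[0,0,0,2]]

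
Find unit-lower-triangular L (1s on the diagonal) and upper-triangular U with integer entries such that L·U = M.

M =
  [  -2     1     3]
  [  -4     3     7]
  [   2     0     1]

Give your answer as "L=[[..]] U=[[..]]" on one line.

  R1 -= 2·R0 → [0,1,1]
  R2 -= -1·R0 → [0,1,4]
  R2 -= 1·R1 → [0,0,3]

L=[[1,0,0],[2,1,0],[-1,1,1]] U=[[-2,1,3],[0,1,1],[0,0,3]]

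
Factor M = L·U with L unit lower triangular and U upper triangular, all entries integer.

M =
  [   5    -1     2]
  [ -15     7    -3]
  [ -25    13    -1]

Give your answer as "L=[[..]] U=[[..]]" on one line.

  row1 -= -3·row0 → [0,4,3]
  row2 -= -5·row0 → [0,8,9]
  row2 -= 2·row1 → [0,0,3]

L=[[1,0,0],[-3,1,0],[-5,2,1]] U=[[5,-1,2],[0,4,3],[0,0,3]]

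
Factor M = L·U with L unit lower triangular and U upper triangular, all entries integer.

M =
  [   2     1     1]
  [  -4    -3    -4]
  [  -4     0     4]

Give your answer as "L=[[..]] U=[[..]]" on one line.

L=[[1,0,0],[-2,1,0],[-2,-2,1]] U=[[2,1,1],[0,-1,-2],[0,0,2]]

  r1 -= -2·r0 → [0,-1,-2]
  r2 -= -2·r0 → [0,2,6]
  r2 -= -2·r1 → [0,0,2]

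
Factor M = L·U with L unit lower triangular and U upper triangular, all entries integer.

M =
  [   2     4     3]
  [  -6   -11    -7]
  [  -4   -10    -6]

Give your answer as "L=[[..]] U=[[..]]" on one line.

L=[[1,0,0],[-3,1,0],[-2,-2,1]] U=[[2,4,3],[0,1,2],[0,0,4]]

  row1 -= -3·row0 → [0,1,2]
  row2 -= -2·row0 → [0,-2,0]
  row2 -= -2·row1 → [0,0,4]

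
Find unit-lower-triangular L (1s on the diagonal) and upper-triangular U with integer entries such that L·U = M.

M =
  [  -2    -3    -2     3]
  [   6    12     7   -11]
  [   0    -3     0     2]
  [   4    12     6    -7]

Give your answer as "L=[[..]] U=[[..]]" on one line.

  row1 -= -3·row0 → [0,3,1,-2]
  row2 -= 0·row0 → [0,-3,0,2]
  row3 -= -2·row0 → [0,6,2,-1]
  row2 -= -1·row1 → [0,0,1,0]
  row3 -= 2·row1 → [0,0,0,3]
  row3 -= 0·row2 → [0,0,0,3]

L=[[1,0,0,0],[-3,1,0,0],[0,-1,1,0],[-2,2,0,1]] U=[[-2,-3,-2,3],[0,3,1,-2],[0,0,1,0],[0,0,0,3]]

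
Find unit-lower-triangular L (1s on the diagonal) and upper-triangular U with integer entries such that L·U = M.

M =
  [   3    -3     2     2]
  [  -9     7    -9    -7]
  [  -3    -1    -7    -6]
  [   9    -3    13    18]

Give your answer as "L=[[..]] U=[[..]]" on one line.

  row1 -= -3·row0 → [0,-2,-3,-1]
  row2 -= -1·row0 → [0,-4,-5,-4]
  row3 -= 3·row0 → [0,6,7,12]
  row2 -= 2·row1 → [0,0,1,-2]
  row3 -= -3·row1 → [0,0,-2,9]
  row3 -= -2·row2 → [0,0,0,5]

L=[[1,0,0,0],[-3,1,0,0],[-1,2,1,0],[3,-3,-2,1]] U=[[3,-3,2,2],[0,-2,-3,-1],[0,0,1,-2],[0,0,0,5]]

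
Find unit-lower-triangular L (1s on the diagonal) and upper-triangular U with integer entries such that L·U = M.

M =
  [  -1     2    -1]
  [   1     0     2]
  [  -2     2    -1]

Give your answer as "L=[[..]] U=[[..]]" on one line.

  row1 -= -1·row0 → [0,2,1]
  row2 -= 2·row0 → [0,-2,1]
  row2 -= -1·row1 → [0,0,2]

L=[[1,0,0],[-1,1,0],[2,-1,1]] U=[[-1,2,-1],[0,2,1],[0,0,2]]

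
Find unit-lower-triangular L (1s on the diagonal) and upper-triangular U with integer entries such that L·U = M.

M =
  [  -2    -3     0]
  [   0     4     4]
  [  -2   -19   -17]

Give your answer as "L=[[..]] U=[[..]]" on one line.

  row1 -= 0·row0 → [0,4,4]
  row2 -= 1·row0 → [0,-16,-17]
  row2 -= -4·row1 → [0,0,-1]

L=[[1,0,0],[0,1,0],[1,-4,1]] U=[[-2,-3,0],[0,4,4],[0,0,-1]]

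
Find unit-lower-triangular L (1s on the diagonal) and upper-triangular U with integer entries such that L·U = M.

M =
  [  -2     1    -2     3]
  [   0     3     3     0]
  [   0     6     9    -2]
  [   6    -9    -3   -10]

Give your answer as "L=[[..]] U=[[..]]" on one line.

L=[[1,0,0,0],[0,1,0,0],[0,2,1,0],[-3,-2,-1,1]] U=[[-2,1,-2,3],[0,3,3,0],[0,0,3,-2],[0,0,0,-3]]

  row1 -= 0·row0 → [0,3,3,0]
  row2 -= 0·row0 → [0,6,9,-2]
  row3 -= -3·row0 → [0,-6,-9,-1]
  row2 -= 2·row1 → [0,0,3,-2]
  row3 -= -2·row1 → [0,0,-3,-1]
  row3 -= -1·row2 → [0,0,0,-3]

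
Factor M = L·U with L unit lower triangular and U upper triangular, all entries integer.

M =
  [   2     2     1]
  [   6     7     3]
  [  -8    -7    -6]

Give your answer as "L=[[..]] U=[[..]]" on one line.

  r1 -= 3·r0 → [0,1,0]
  r2 -= -4·r0 → [0,1,-2]
  r2 -= 1·r1 → [0,0,-2]

L=[[1,0,0],[3,1,0],[-4,1,1]] U=[[2,2,1],[0,1,0],[0,0,-2]]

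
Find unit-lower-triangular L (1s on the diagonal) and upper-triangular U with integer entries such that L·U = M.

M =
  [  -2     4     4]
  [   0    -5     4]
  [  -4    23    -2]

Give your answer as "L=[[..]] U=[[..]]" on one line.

  r1 -= 0·r0 → [0,-5,4]
  r2 -= 2·r0 → [0,15,-10]
  r2 -= -3·r1 → [0,0,2]

L=[[1,0,0],[0,1,0],[2,-3,1]] U=[[-2,4,4],[0,-5,4],[0,0,2]]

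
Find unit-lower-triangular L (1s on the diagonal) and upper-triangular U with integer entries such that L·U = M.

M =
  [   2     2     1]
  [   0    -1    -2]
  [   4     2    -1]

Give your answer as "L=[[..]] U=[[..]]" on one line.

L=[[1,0,0],[0,1,0],[2,2,1]] U=[[2,2,1],[0,-1,-2],[0,0,1]]

  row1 -= 0·row0 → [0,-1,-2]
  row2 -= 2·row0 → [0,-2,-3]
  row2 -= 2·row1 → [0,0,1]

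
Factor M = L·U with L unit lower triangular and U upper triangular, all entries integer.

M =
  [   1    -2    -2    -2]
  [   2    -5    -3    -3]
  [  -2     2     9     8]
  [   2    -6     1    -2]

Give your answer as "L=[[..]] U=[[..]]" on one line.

L=[[1,0,0,0],[2,1,0,0],[-2,2,1,0],[2,2,1,1]] U=[[1,-2,-2,-2],[0,-1,1,1],[0,0,3,2],[0,0,0,-2]]

  row1 -= 2·row0 → [0,-1,1,1]
  row2 -= -2·row0 → [0,-2,5,4]
  row3 -= 2·row0 → [0,-2,5,2]
  row2 -= 2·row1 → [0,0,3,2]
  row3 -= 2·row1 → [0,0,3,0]
  row3 -= 1·row2 → [0,0,0,-2]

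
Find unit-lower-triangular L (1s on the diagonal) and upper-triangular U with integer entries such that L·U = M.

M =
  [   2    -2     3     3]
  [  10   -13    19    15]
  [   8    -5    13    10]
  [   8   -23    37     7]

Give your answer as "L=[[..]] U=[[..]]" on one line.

L=[[1,0,0,0],[5,1,0,0],[4,-1,1,0],[4,5,1,1]] U=[[2,-2,3,3],[0,-3,4,0],[0,0,5,-2],[0,0,0,-3]]

  row1 -= 5·row0 → [0,-3,4,0]
  row2 -= 4·row0 → [0,3,1,-2]
  row3 -= 4·row0 → [0,-15,25,-5]
  row2 -= -1·row1 → [0,0,5,-2]
  row3 -= 5·row1 → [0,0,5,-5]
  row3 -= 1·row2 → [0,0,0,-3]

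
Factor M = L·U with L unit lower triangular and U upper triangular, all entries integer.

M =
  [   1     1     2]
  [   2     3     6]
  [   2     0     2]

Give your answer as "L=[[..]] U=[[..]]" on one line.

L=[[1,0,0],[2,1,0],[2,-2,1]] U=[[1,1,2],[0,1,2],[0,0,2]]

  row1 -= 2·row0 → [0,1,2]
  row2 -= 2·row0 → [0,-2,-2]
  row2 -= -2·row1 → [0,0,2]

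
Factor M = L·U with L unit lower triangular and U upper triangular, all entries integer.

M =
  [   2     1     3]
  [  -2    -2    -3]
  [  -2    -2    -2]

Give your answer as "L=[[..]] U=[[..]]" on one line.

L=[[1,0,0],[-1,1,0],[-1,1,1]] U=[[2,1,3],[0,-1,0],[0,0,1]]

  R1 -= -1·R0 → [0,-1,0]
  R2 -= -1·R0 → [0,-1,1]
  R2 -= 1·R1 → [0,0,1]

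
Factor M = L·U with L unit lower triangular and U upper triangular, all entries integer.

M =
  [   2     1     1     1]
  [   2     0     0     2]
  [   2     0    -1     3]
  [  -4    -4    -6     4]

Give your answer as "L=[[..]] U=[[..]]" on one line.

L=[[1,0,0,0],[1,1,0,0],[1,1,1,0],[-2,2,2,1]] U=[[2,1,1,1],[0,-1,-1,1],[0,0,-1,1],[0,0,0,2]]

  r1 -= 1·r0 → [0,-1,-1,1]
  r2 -= 1·r0 → [0,-1,-2,2]
  r3 -= -2·r0 → [0,-2,-4,6]
  r2 -= 1·r1 → [0,0,-1,1]
  r3 -= 2·r1 → [0,0,-2,4]
  r3 -= 2·r2 → [0,0,0,2]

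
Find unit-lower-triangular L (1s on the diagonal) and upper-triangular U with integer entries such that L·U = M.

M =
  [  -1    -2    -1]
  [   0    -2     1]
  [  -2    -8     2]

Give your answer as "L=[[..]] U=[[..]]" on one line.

  row1 -= 0·row0 → [0,-2,1]
  row2 -= 2·row0 → [0,-4,4]
  row2 -= 2·row1 → [0,0,2]

L=[[1,0,0],[0,1,0],[2,2,1]] U=[[-1,-2,-1],[0,-2,1],[0,0,2]]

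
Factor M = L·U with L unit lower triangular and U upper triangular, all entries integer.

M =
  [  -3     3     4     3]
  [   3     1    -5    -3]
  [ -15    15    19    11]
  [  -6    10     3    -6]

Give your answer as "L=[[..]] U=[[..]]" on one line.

L=[[1,0,0,0],[-1,1,0,0],[5,0,1,0],[2,1,4,1]] U=[[-3,3,4,3],[0,4,-1,0],[0,0,-1,-4],[0,0,0,4]]

  row1 -= -1·row0 → [0,4,-1,0]
  row2 -= 5·row0 → [0,0,-1,-4]
  row3 -= 2·row0 → [0,4,-5,-12]
  row2 -= 0·row1 → [0,0,-1,-4]
  row3 -= 1·row1 → [0,0,-4,-12]
  row3 -= 4·row2 → [0,0,0,4]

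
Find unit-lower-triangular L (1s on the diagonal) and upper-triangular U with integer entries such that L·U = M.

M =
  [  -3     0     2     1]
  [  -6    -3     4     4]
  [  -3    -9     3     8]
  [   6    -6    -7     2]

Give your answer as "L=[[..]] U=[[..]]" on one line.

  r1 -= 2·r0 → [0,-3,0,2]
  r2 -= 1·r0 → [0,-9,1,7]
  r3 -= -2·r0 → [0,-6,-3,4]
  r2 -= 3·r1 → [0,0,1,1]
  r3 -= 2·r1 → [0,0,-3,0]
  r3 -= -3·r2 → [0,0,0,3]

L=[[1,0,0,0],[2,1,0,0],[1,3,1,0],[-2,2,-3,1]] U=[[-3,0,2,1],[0,-3,0,2],[0,0,1,1],[0,0,0,3]]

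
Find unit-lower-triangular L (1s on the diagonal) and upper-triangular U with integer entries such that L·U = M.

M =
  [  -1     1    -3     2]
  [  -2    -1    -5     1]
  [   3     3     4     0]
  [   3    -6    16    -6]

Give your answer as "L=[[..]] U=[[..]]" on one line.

  R1 -= 2·R0 → [0,-3,1,-3]
  R2 -= -3·R0 → [0,6,-5,6]
  R3 -= -3·R0 → [0,-3,7,0]
  R2 -= -2·R1 → [0,0,-3,0]
  R3 -= 1·R1 → [0,0,6,3]
  R3 -= -2·R2 → [0,0,0,3]

L=[[1,0,0,0],[2,1,0,0],[-3,-2,1,0],[-3,1,-2,1]] U=[[-1,1,-3,2],[0,-3,1,-3],[0,0,-3,0],[0,0,0,3]]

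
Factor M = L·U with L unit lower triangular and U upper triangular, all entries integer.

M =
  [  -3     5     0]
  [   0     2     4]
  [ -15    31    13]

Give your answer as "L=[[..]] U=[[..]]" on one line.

  R1 -= 0·R0 → [0,2,4]
  R2 -= 5·R0 → [0,6,13]
  R2 -= 3·R1 → [0,0,1]

L=[[1,0,0],[0,1,0],[5,3,1]] U=[[-3,5,0],[0,2,4],[0,0,1]]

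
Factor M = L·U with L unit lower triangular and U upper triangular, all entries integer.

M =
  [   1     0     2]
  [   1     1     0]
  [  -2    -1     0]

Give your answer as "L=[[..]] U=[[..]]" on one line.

L=[[1,0,0],[1,1,0],[-2,-1,1]] U=[[1,0,2],[0,1,-2],[0,0,2]]

  R1 -= 1·R0 → [0,1,-2]
  R2 -= -2·R0 → [0,-1,4]
  R2 -= -1·R1 → [0,0,2]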